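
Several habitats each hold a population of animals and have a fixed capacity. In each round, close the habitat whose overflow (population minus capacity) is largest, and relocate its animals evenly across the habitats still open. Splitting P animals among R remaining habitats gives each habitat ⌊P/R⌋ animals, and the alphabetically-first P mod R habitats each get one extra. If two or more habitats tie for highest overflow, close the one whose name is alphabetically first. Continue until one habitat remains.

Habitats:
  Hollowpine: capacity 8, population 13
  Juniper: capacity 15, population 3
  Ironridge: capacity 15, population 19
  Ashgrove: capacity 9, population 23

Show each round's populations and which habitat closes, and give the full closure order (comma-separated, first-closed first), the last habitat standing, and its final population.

Round 1: Ashgrove=23 Hollowpine=13 Ironridge=19 Juniper=3 → close Ashgrove (overflow 14)
  23÷3 = 7 each, +1 to first 2
Round 2: Hollowpine=21 Ironridge=27 Juniper=10 → close Hollowpine (overflow 13)
  21÷2 = 10 each, +1 to first 1
Round 3: Ironridge=38 Juniper=20 → close Ironridge (overflow 23)
  38÷1 = 38 each, +1 to first 0

Closure order: Ashgrove, Hollowpine, Ironridge
Last habitat: Juniper with 58 animals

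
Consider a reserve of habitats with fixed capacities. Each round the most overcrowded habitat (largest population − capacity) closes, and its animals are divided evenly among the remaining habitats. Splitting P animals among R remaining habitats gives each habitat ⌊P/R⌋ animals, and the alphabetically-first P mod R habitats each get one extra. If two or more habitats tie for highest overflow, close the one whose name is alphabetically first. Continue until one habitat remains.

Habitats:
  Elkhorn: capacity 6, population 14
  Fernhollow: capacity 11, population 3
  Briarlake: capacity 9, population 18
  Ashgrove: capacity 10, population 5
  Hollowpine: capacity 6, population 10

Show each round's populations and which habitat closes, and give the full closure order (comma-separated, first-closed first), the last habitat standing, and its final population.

Round 1: Ashgrove=5 Briarlake=18 Elkhorn=14 Fernhollow=3 Hollowpine=10 → close Briarlake (overflow 9)
  18÷4 = 4 each, +1 to first 2
Round 2: Ashgrove=10 Elkhorn=19 Fernhollow=7 Hollowpine=14 → close Elkhorn (overflow 13)
  19÷3 = 6 each, +1 to first 1
Round 3: Ashgrove=17 Fernhollow=13 Hollowpine=20 → close Hollowpine (overflow 14)
  20÷2 = 10 each, +1 to first 0
Round 4: Ashgrove=27 Fernhollow=23 → close Ashgrove (overflow 17)
  27÷1 = 27 each, +1 to first 0

Closure order: Briarlake, Elkhorn, Hollowpine, Ashgrove
Last habitat: Fernhollow with 50 animals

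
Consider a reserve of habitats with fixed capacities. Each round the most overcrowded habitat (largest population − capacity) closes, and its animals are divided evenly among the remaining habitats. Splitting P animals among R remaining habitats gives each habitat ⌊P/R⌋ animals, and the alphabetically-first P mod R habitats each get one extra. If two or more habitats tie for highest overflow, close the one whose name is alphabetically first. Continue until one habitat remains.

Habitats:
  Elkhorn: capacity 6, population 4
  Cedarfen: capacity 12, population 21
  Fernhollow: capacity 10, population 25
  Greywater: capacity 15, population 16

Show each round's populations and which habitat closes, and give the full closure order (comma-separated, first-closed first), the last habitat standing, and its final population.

Closure order: Fernhollow, Cedarfen, Greywater
Last habitat: Elkhorn with 66 animals

Round 1: Cedarfen=21 Elkhorn=4 Fernhollow=25 Greywater=16 → close Fernhollow (overflow 15)
  25÷3 = 8 each, +1 to first 1
Round 2: Cedarfen=30 Elkhorn=12 Greywater=24 → close Cedarfen (overflow 18)
  30÷2 = 15 each, +1 to first 0
Round 3: Elkhorn=27 Greywater=39 → close Greywater (overflow 24)
  39÷1 = 39 each, +1 to first 0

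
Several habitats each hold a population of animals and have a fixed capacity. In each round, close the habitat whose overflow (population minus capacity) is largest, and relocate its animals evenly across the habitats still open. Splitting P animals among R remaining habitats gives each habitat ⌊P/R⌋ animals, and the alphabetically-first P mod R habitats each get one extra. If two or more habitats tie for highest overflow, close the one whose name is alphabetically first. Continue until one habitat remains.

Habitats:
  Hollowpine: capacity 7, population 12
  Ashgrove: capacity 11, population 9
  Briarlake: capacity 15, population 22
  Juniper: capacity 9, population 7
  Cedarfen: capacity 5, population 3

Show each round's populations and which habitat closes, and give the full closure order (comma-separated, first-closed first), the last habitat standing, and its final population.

Closure order: Briarlake, Hollowpine, Ashgrove, Cedarfen
Last habitat: Juniper with 53 animals

Round 1: Ashgrove=9 Briarlake=22 Cedarfen=3 Hollowpine=12 Juniper=7 → close Briarlake (overflow 7)
  22÷4 = 5 each, +1 to first 2
Round 2: Ashgrove=15 Cedarfen=9 Hollowpine=17 Juniper=12 → close Hollowpine (overflow 10)
  17÷3 = 5 each, +1 to first 2
Round 3: Ashgrove=21 Cedarfen=15 Juniper=17 → close Ashgrove (overflow 10)
  21÷2 = 10 each, +1 to first 1
Round 4: Cedarfen=26 Juniper=27 → close Cedarfen (overflow 21)
  26÷1 = 26 each, +1 to first 0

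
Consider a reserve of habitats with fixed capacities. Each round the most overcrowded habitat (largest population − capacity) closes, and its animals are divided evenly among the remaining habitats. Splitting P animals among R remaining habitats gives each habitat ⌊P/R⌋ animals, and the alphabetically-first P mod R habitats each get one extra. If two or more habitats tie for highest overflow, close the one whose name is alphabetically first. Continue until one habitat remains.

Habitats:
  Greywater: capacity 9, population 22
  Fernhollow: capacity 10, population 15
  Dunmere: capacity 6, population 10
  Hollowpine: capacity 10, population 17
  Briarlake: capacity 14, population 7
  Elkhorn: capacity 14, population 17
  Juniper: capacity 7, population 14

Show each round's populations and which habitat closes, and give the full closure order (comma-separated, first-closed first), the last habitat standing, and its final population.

Round 1: Briarlake=7 Dunmere=10 Elkhorn=17 Fernhollow=15 Greywater=22 Hollowpine=17 Juniper=14 → close Greywater (overflow 13)
  22÷6 = 3 each, +1 to first 4
Round 2: Briarlake=11 Dunmere=14 Elkhorn=21 Fernhollow=19 Hollowpine=20 Juniper=17 → close Hollowpine (overflow 10)
  20÷5 = 4 each, +1 to first 0
Round 3: Briarlake=15 Dunmere=18 Elkhorn=25 Fernhollow=23 Juniper=21 → close Juniper (overflow 14)
  21÷4 = 5 each, +1 to first 1
Round 4: Briarlake=21 Dunmere=23 Elkhorn=30 Fernhollow=28 → close Fernhollow (overflow 18)
  28÷3 = 9 each, +1 to first 1
Round 5: Briarlake=31 Dunmere=32 Elkhorn=39 → close Dunmere (overflow 26)
  32÷2 = 16 each, +1 to first 0
Round 6: Briarlake=47 Elkhorn=55 → close Elkhorn (overflow 41)
  55÷1 = 55 each, +1 to first 0

Closure order: Greywater, Hollowpine, Juniper, Fernhollow, Dunmere, Elkhorn
Last habitat: Briarlake with 102 animals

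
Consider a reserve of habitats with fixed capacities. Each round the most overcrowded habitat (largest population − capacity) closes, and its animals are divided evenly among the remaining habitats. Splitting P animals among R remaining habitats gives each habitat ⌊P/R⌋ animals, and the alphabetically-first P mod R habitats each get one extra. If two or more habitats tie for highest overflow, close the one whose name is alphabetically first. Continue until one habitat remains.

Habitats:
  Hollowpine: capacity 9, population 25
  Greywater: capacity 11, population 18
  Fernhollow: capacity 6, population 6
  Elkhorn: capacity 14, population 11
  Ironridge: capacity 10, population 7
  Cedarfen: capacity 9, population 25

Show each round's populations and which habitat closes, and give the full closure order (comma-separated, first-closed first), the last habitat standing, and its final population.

Closure order: Cedarfen, Hollowpine, Greywater, Fernhollow, Elkhorn
Last habitat: Ironridge with 92 animals

Round 1: Cedarfen=25 Elkhorn=11 Fernhollow=6 Greywater=18 Hollowpine=25 Ironridge=7 → close Cedarfen (overflow 16)
  25÷5 = 5 each, +1 to first 0
Round 2: Elkhorn=16 Fernhollow=11 Greywater=23 Hollowpine=30 Ironridge=12 → close Hollowpine (overflow 21)
  30÷4 = 7 each, +1 to first 2
Round 3: Elkhorn=24 Fernhollow=19 Greywater=30 Ironridge=19 → close Greywater (overflow 19)
  30÷3 = 10 each, +1 to first 0
Round 4: Elkhorn=34 Fernhollow=29 Ironridge=29 → close Fernhollow (overflow 23)
  29÷2 = 14 each, +1 to first 1
Round 5: Elkhorn=49 Ironridge=43 → close Elkhorn (overflow 35)
  49÷1 = 49 each, +1 to first 0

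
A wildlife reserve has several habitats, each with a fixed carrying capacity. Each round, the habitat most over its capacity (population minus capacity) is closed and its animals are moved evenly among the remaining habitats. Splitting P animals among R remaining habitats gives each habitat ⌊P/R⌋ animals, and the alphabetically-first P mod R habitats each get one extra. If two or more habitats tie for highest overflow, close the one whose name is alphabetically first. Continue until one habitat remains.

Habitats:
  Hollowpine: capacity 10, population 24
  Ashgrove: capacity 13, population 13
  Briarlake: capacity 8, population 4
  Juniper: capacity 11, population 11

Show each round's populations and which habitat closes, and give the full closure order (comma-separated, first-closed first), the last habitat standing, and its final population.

Closure order: Hollowpine, Ashgrove, Juniper
Last habitat: Briarlake with 52 animals

Round 1: Ashgrove=13 Briarlake=4 Hollowpine=24 Juniper=11 → close Hollowpine (overflow 14)
  24÷3 = 8 each, +1 to first 0
Round 2: Ashgrove=21 Briarlake=12 Juniper=19 → close Ashgrove (overflow 8)
  21÷2 = 10 each, +1 to first 1
Round 3: Briarlake=23 Juniper=29 → close Juniper (overflow 18)
  29÷1 = 29 each, +1 to first 0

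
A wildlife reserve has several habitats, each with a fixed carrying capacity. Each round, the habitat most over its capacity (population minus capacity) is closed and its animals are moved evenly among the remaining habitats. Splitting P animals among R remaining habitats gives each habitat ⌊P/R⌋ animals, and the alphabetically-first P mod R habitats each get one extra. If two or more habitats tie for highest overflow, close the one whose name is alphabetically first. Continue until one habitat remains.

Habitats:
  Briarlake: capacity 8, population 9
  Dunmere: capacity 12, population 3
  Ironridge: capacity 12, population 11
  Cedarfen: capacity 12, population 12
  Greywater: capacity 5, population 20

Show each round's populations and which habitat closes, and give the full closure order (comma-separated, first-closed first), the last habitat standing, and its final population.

Round 1: Briarlake=9 Cedarfen=12 Dunmere=3 Greywater=20 Ironridge=11 → close Greywater (overflow 15)
  20÷4 = 5 each, +1 to first 0
Round 2: Briarlake=14 Cedarfen=17 Dunmere=8 Ironridge=16 → close Briarlake (overflow 6)
  14÷3 = 4 each, +1 to first 2
Round 3: Cedarfen=22 Dunmere=13 Ironridge=20 → close Cedarfen (overflow 10)
  22÷2 = 11 each, +1 to first 0
Round 4: Dunmere=24 Ironridge=31 → close Ironridge (overflow 19)
  31÷1 = 31 each, +1 to first 0

Closure order: Greywater, Briarlake, Cedarfen, Ironridge
Last habitat: Dunmere with 55 animals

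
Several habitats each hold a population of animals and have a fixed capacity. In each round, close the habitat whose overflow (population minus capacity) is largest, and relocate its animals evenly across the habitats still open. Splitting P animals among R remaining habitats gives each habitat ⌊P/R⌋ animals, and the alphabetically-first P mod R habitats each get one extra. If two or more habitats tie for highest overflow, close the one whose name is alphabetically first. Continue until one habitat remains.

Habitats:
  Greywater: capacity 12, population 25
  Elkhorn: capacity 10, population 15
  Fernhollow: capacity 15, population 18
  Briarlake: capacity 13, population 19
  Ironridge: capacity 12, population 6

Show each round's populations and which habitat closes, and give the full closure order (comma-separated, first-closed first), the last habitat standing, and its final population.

Closure order: Greywater, Briarlake, Elkhorn, Fernhollow
Last habitat: Ironridge with 83 animals

Round 1: Briarlake=19 Elkhorn=15 Fernhollow=18 Greywater=25 Ironridge=6 → close Greywater (overflow 13)
  25÷4 = 6 each, +1 to first 1
Round 2: Briarlake=26 Elkhorn=21 Fernhollow=24 Ironridge=12 → close Briarlake (overflow 13)
  26÷3 = 8 each, +1 to first 2
Round 3: Elkhorn=30 Fernhollow=33 Ironridge=20 → close Elkhorn (overflow 20)
  30÷2 = 15 each, +1 to first 0
Round 4: Fernhollow=48 Ironridge=35 → close Fernhollow (overflow 33)
  48÷1 = 48 each, +1 to first 0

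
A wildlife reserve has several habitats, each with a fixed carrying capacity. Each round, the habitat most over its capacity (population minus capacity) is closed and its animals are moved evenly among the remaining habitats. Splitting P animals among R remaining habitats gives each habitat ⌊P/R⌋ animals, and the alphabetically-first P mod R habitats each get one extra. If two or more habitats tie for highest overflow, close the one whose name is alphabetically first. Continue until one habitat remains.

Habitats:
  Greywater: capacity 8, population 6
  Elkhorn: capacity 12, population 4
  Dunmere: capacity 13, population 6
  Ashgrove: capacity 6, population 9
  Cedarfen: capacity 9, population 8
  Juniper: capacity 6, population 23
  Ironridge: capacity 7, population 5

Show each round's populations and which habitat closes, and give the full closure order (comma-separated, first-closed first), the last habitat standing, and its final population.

Round 1: Ashgrove=9 Cedarfen=8 Dunmere=6 Elkhorn=4 Greywater=6 Ironridge=5 Juniper=23 → close Juniper (overflow 17)
  23÷6 = 3 each, +1 to first 5
Round 2: Ashgrove=13 Cedarfen=12 Dunmere=10 Elkhorn=8 Greywater=10 Ironridge=8 → close Ashgrove (overflow 7)
  13÷5 = 2 each, +1 to first 3
Round 3: Cedarfen=15 Dunmere=13 Elkhorn=11 Greywater=12 Ironridge=10 → close Cedarfen (overflow 6)
  15÷4 = 3 each, +1 to first 3
Round 4: Dunmere=17 Elkhorn=15 Greywater=16 Ironridge=13 → close Greywater (overflow 8)
  16÷3 = 5 each, +1 to first 1
Round 5: Dunmere=23 Elkhorn=20 Ironridge=18 → close Ironridge (overflow 11)
  18÷2 = 9 each, +1 to first 0
Round 6: Dunmere=32 Elkhorn=29 → close Dunmere (overflow 19)
  32÷1 = 32 each, +1 to first 0

Closure order: Juniper, Ashgrove, Cedarfen, Greywater, Ironridge, Dunmere
Last habitat: Elkhorn with 61 animals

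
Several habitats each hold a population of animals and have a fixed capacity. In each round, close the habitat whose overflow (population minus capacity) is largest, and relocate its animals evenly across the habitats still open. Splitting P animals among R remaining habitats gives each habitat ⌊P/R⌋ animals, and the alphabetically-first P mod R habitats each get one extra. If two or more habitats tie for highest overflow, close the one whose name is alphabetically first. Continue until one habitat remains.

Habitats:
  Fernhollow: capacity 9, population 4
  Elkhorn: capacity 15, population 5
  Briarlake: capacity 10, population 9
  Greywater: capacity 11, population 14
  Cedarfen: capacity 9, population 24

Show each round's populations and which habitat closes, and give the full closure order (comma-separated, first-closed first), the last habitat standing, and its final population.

Round 1: Briarlake=9 Cedarfen=24 Elkhorn=5 Fernhollow=4 Greywater=14 → close Cedarfen (overflow 15)
  24÷4 = 6 each, +1 to first 0
Round 2: Briarlake=15 Elkhorn=11 Fernhollow=10 Greywater=20 → close Greywater (overflow 9)
  20÷3 = 6 each, +1 to first 2
Round 3: Briarlake=22 Elkhorn=18 Fernhollow=16 → close Briarlake (overflow 12)
  22÷2 = 11 each, +1 to first 0
Round 4: Elkhorn=29 Fernhollow=27 → close Fernhollow (overflow 18)
  27÷1 = 27 each, +1 to first 0

Closure order: Cedarfen, Greywater, Briarlake, Fernhollow
Last habitat: Elkhorn with 56 animals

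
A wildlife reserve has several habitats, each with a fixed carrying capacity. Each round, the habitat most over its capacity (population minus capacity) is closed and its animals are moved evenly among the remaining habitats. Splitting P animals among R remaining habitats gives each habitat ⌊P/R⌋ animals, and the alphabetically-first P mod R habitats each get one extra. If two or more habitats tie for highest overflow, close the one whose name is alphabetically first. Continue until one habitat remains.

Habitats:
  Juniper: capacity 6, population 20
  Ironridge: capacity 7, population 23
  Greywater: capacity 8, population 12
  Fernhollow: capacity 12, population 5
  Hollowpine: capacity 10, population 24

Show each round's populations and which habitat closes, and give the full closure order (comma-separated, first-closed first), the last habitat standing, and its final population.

Round 1: Fernhollow=5 Greywater=12 Hollowpine=24 Ironridge=23 Juniper=20 → close Ironridge (overflow 16)
  23÷4 = 5 each, +1 to first 3
Round 2: Fernhollow=11 Greywater=18 Hollowpine=30 Juniper=25 → close Hollowpine (overflow 20)
  30÷3 = 10 each, +1 to first 0
Round 3: Fernhollow=21 Greywater=28 Juniper=35 → close Juniper (overflow 29)
  35÷2 = 17 each, +1 to first 1
Round 4: Fernhollow=39 Greywater=45 → close Greywater (overflow 37)
  45÷1 = 45 each, +1 to first 0

Closure order: Ironridge, Hollowpine, Juniper, Greywater
Last habitat: Fernhollow with 84 animals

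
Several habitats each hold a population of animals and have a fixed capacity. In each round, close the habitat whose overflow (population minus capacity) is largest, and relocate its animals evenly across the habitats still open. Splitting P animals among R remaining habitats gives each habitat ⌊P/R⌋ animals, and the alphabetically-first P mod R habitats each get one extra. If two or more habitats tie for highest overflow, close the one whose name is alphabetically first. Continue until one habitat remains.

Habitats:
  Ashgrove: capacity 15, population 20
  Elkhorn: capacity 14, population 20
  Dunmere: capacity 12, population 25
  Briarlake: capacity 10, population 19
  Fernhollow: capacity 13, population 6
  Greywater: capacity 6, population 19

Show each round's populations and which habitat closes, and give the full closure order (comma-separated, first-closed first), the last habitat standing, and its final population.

Round 1: Ashgrove=20 Briarlake=19 Dunmere=25 Elkhorn=20 Fernhollow=6 Greywater=19 → close Dunmere (overflow 13)
  25÷5 = 5 each, +1 to first 0
Round 2: Ashgrove=25 Briarlake=24 Elkhorn=25 Fernhollow=11 Greywater=24 → close Greywater (overflow 18)
  24÷4 = 6 each, +1 to first 0
Round 3: Ashgrove=31 Briarlake=30 Elkhorn=31 Fernhollow=17 → close Briarlake (overflow 20)
  30÷3 = 10 each, +1 to first 0
Round 4: Ashgrove=41 Elkhorn=41 Fernhollow=27 → close Elkhorn (overflow 27)
  41÷2 = 20 each, +1 to first 1
Round 5: Ashgrove=62 Fernhollow=47 → close Ashgrove (overflow 47)
  62÷1 = 62 each, +1 to first 0

Closure order: Dunmere, Greywater, Briarlake, Elkhorn, Ashgrove
Last habitat: Fernhollow with 109 animals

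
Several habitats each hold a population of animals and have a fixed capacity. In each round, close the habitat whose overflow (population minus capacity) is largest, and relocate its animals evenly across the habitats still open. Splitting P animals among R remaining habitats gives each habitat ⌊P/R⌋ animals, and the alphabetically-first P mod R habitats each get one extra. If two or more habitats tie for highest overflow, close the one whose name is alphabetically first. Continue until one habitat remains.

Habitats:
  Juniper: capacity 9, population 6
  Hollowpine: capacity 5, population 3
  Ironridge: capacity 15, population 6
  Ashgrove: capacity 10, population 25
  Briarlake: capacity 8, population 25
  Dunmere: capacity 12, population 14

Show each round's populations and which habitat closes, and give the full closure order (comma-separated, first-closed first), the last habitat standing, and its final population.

Closure order: Briarlake, Ashgrove, Dunmere, Hollowpine, Juniper
Last habitat: Ironridge with 79 animals

Round 1: Ashgrove=25 Briarlake=25 Dunmere=14 Hollowpine=3 Ironridge=6 Juniper=6 → close Briarlake (overflow 17)
  25÷5 = 5 each, +1 to first 0
Round 2: Ashgrove=30 Dunmere=19 Hollowpine=8 Ironridge=11 Juniper=11 → close Ashgrove (overflow 20)
  30÷4 = 7 each, +1 to first 2
Round 3: Dunmere=27 Hollowpine=16 Ironridge=18 Juniper=18 → close Dunmere (overflow 15)
  27÷3 = 9 each, +1 to first 0
Round 4: Hollowpine=25 Ironridge=27 Juniper=27 → close Hollowpine (overflow 20)
  25÷2 = 12 each, +1 to first 1
Round 5: Ironridge=40 Juniper=39 → close Juniper (overflow 30)
  39÷1 = 39 each, +1 to first 0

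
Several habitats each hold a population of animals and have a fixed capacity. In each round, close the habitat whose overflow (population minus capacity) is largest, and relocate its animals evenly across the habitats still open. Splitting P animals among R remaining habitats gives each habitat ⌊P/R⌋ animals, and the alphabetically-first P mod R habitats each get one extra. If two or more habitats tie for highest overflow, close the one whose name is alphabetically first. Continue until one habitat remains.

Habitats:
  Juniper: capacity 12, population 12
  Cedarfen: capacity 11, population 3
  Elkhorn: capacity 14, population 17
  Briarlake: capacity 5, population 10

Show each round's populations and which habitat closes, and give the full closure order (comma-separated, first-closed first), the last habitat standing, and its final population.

Closure order: Briarlake, Elkhorn, Juniper
Last habitat: Cedarfen with 42 animals

Round 1: Briarlake=10 Cedarfen=3 Elkhorn=17 Juniper=12 → close Briarlake (overflow 5)
  10÷3 = 3 each, +1 to first 1
Round 2: Cedarfen=7 Elkhorn=20 Juniper=15 → close Elkhorn (overflow 6)
  20÷2 = 10 each, +1 to first 0
Round 3: Cedarfen=17 Juniper=25 → close Juniper (overflow 13)
  25÷1 = 25 each, +1 to first 0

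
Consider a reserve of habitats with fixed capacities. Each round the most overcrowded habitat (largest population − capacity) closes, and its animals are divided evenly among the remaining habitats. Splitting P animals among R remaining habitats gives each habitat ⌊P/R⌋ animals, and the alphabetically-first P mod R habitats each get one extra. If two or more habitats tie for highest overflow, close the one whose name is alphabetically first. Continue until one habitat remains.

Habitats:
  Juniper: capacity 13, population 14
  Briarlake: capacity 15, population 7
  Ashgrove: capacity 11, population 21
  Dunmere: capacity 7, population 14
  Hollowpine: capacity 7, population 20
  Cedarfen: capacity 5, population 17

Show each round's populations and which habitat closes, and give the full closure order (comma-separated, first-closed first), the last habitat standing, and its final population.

Round 1: Ashgrove=21 Briarlake=7 Cedarfen=17 Dunmere=14 Hollowpine=20 Juniper=14 → close Hollowpine (overflow 13)
  20÷5 = 4 each, +1 to first 0
Round 2: Ashgrove=25 Briarlake=11 Cedarfen=21 Dunmere=18 Juniper=18 → close Cedarfen (overflow 16)
  21÷4 = 5 each, +1 to first 1
Round 3: Ashgrove=31 Briarlake=16 Dunmere=23 Juniper=23 → close Ashgrove (overflow 20)
  31÷3 = 10 each, +1 to first 1
Round 4: Briarlake=27 Dunmere=33 Juniper=33 → close Dunmere (overflow 26)
  33÷2 = 16 each, +1 to first 1
Round 5: Briarlake=44 Juniper=49 → close Juniper (overflow 36)
  49÷1 = 49 each, +1 to first 0

Closure order: Hollowpine, Cedarfen, Ashgrove, Dunmere, Juniper
Last habitat: Briarlake with 93 animals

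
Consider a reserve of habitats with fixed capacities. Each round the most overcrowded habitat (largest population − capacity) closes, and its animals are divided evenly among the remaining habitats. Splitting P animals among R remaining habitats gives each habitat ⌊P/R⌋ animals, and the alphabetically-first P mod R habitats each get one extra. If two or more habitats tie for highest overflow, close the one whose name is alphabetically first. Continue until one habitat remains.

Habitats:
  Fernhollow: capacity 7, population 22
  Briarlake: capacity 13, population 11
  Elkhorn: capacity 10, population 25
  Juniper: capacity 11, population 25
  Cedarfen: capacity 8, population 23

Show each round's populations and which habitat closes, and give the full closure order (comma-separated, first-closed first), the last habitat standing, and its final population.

Closure order: Cedarfen, Elkhorn, Fernhollow, Juniper
Last habitat: Briarlake with 106 animals

Round 1: Briarlake=11 Cedarfen=23 Elkhorn=25 Fernhollow=22 Juniper=25 → close Cedarfen (overflow 15)
  23÷4 = 5 each, +1 to first 3
Round 2: Briarlake=17 Elkhorn=31 Fernhollow=28 Juniper=30 → close Elkhorn (overflow 21)
  31÷3 = 10 each, +1 to first 1
Round 3: Briarlake=28 Fernhollow=38 Juniper=40 → close Fernhollow (overflow 31)
  38÷2 = 19 each, +1 to first 0
Round 4: Briarlake=47 Juniper=59 → close Juniper (overflow 48)
  59÷1 = 59 each, +1 to first 0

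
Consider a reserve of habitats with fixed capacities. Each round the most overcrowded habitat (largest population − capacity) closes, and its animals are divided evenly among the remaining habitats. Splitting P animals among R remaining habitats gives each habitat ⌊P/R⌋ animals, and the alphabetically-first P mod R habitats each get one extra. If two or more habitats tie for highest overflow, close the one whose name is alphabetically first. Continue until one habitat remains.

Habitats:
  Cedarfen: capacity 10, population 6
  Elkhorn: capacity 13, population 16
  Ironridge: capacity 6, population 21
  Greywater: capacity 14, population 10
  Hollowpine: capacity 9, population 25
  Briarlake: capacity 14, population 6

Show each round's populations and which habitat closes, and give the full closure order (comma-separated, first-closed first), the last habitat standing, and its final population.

Round 1: Briarlake=6 Cedarfen=6 Elkhorn=16 Greywater=10 Hollowpine=25 Ironridge=21 → close Hollowpine (overflow 16)
  25÷5 = 5 each, +1 to first 0
Round 2: Briarlake=11 Cedarfen=11 Elkhorn=21 Greywater=15 Ironridge=26 → close Ironridge (overflow 20)
  26÷4 = 6 each, +1 to first 2
Round 3: Briarlake=18 Cedarfen=18 Elkhorn=27 Greywater=21 → close Elkhorn (overflow 14)
  27÷3 = 9 each, +1 to first 0
Round 4: Briarlake=27 Cedarfen=27 Greywater=30 → close Cedarfen (overflow 17)
  27÷2 = 13 each, +1 to first 1
Round 5: Briarlake=41 Greywater=43 → close Greywater (overflow 29)
  43÷1 = 43 each, +1 to first 0

Closure order: Hollowpine, Ironridge, Elkhorn, Cedarfen, Greywater
Last habitat: Briarlake with 84 animals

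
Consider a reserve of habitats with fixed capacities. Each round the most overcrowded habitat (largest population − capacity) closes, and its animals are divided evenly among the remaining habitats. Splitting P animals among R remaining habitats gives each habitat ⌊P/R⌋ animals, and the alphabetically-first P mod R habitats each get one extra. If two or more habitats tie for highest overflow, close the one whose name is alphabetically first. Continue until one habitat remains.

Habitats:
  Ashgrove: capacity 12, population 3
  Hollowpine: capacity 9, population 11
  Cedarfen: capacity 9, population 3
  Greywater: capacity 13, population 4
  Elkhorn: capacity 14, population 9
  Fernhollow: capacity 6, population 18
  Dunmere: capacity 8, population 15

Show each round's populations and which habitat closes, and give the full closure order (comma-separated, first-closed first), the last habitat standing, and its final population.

Closure order: Fernhollow, Dunmere, Hollowpine, Elkhorn, Cedarfen, Ashgrove
Last habitat: Greywater with 63 animals

Round 1: Ashgrove=3 Cedarfen=3 Dunmere=15 Elkhorn=9 Fernhollow=18 Greywater=4 Hollowpine=11 → close Fernhollow (overflow 12)
  18÷6 = 3 each, +1 to first 0
Round 2: Ashgrove=6 Cedarfen=6 Dunmere=18 Elkhorn=12 Greywater=7 Hollowpine=14 → close Dunmere (overflow 10)
  18÷5 = 3 each, +1 to first 3
Round 3: Ashgrove=10 Cedarfen=10 Elkhorn=16 Greywater=10 Hollowpine=17 → close Hollowpine (overflow 8)
  17÷4 = 4 each, +1 to first 1
Round 4: Ashgrove=15 Cedarfen=14 Elkhorn=20 Greywater=14 → close Elkhorn (overflow 6)
  20÷3 = 6 each, +1 to first 2
Round 5: Ashgrove=22 Cedarfen=21 Greywater=20 → close Cedarfen (overflow 12)
  21÷2 = 10 each, +1 to first 1
Round 6: Ashgrove=33 Greywater=30 → close Ashgrove (overflow 21)
  33÷1 = 33 each, +1 to first 0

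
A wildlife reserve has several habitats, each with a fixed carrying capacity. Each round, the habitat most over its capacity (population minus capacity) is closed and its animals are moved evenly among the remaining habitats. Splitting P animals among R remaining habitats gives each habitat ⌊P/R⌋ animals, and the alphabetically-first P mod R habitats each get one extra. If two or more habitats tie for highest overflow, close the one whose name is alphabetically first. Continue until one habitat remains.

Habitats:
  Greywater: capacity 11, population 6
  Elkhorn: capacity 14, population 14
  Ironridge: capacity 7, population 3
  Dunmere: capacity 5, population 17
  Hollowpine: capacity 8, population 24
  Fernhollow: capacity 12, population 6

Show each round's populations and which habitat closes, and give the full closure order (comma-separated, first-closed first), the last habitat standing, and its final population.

Round 1: Dunmere=17 Elkhorn=14 Fernhollow=6 Greywater=6 Hollowpine=24 Ironridge=3 → close Hollowpine (overflow 16)
  24÷5 = 4 each, +1 to first 4
Round 2: Dunmere=22 Elkhorn=19 Fernhollow=11 Greywater=11 Ironridge=7 → close Dunmere (overflow 17)
  22÷4 = 5 each, +1 to first 2
Round 3: Elkhorn=25 Fernhollow=17 Greywater=16 Ironridge=12 → close Elkhorn (overflow 11)
  25÷3 = 8 each, +1 to first 1
Round 4: Fernhollow=26 Greywater=24 Ironridge=20 → close Fernhollow (overflow 14)
  26÷2 = 13 each, +1 to first 0
Round 5: Greywater=37 Ironridge=33 → close Greywater (overflow 26)
  37÷1 = 37 each, +1 to first 0

Closure order: Hollowpine, Dunmere, Elkhorn, Fernhollow, Greywater
Last habitat: Ironridge with 70 animals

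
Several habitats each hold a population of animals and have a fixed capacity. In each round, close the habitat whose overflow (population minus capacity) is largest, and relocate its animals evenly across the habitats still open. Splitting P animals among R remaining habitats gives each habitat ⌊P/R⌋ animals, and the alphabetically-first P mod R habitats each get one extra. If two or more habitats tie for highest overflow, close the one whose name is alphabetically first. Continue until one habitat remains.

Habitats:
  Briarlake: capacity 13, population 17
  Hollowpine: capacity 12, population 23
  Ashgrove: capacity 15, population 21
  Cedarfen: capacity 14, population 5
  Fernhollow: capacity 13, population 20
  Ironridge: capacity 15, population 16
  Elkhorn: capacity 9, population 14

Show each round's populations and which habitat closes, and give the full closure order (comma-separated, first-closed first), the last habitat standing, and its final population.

Round 1: Ashgrove=21 Briarlake=17 Cedarfen=5 Elkhorn=14 Fernhollow=20 Hollowpine=23 Ironridge=16 → close Hollowpine (overflow 11)
  23÷6 = 3 each, +1 to first 5
Round 2: Ashgrove=25 Briarlake=21 Cedarfen=9 Elkhorn=18 Fernhollow=24 Ironridge=19 → close Fernhollow (overflow 11)
  24÷5 = 4 each, +1 to first 4
Round 3: Ashgrove=30 Briarlake=26 Cedarfen=14 Elkhorn=23 Ironridge=23 → close Ashgrove (overflow 15)
  30÷4 = 7 each, +1 to first 2
Round 4: Briarlake=34 Cedarfen=22 Elkhorn=30 Ironridge=30 → close Briarlake (overflow 21)
  34÷3 = 11 each, +1 to first 1
Round 5: Cedarfen=34 Elkhorn=41 Ironridge=41 → close Elkhorn (overflow 32)
  41÷2 = 20 each, +1 to first 1
Round 6: Cedarfen=55 Ironridge=61 → close Ironridge (overflow 46)
  61÷1 = 61 each, +1 to first 0

Closure order: Hollowpine, Fernhollow, Ashgrove, Briarlake, Elkhorn, Ironridge
Last habitat: Cedarfen with 116 animals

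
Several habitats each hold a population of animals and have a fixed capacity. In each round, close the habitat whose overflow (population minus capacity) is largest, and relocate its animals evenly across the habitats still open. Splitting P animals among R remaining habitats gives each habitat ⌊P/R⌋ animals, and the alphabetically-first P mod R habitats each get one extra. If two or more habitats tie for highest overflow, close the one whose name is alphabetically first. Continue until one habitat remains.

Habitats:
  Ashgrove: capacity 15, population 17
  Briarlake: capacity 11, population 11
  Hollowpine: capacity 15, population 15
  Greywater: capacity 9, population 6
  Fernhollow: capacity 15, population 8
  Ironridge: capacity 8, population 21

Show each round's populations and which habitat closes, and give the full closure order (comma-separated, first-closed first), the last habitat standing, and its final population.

Closure order: Ironridge, Ashgrove, Briarlake, Hollowpine, Greywater
Last habitat: Fernhollow with 78 animals

Round 1: Ashgrove=17 Briarlake=11 Fernhollow=8 Greywater=6 Hollowpine=15 Ironridge=21 → close Ironridge (overflow 13)
  21÷5 = 4 each, +1 to first 1
Round 2: Ashgrove=22 Briarlake=15 Fernhollow=12 Greywater=10 Hollowpine=19 → close Ashgrove (overflow 7)
  22÷4 = 5 each, +1 to first 2
Round 3: Briarlake=21 Fernhollow=18 Greywater=15 Hollowpine=24 → close Briarlake (overflow 10)
  21÷3 = 7 each, +1 to first 0
Round 4: Fernhollow=25 Greywater=22 Hollowpine=31 → close Hollowpine (overflow 16)
  31÷2 = 15 each, +1 to first 1
Round 5: Fernhollow=41 Greywater=37 → close Greywater (overflow 28)
  37÷1 = 37 each, +1 to first 0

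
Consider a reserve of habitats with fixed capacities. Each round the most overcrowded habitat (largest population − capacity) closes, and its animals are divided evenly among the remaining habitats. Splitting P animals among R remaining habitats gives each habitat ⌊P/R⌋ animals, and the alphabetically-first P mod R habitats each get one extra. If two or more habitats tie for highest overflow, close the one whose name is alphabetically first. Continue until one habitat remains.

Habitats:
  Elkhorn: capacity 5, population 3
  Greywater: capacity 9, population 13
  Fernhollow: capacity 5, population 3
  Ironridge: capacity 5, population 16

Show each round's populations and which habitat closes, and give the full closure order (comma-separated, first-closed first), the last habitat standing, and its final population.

Closure order: Ironridge, Greywater, Elkhorn
Last habitat: Fernhollow with 35 animals

Round 1: Elkhorn=3 Fernhollow=3 Greywater=13 Ironridge=16 → close Ironridge (overflow 11)
  16÷3 = 5 each, +1 to first 1
Round 2: Elkhorn=9 Fernhollow=8 Greywater=18 → close Greywater (overflow 9)
  18÷2 = 9 each, +1 to first 0
Round 3: Elkhorn=18 Fernhollow=17 → close Elkhorn (overflow 13)
  18÷1 = 18 each, +1 to first 0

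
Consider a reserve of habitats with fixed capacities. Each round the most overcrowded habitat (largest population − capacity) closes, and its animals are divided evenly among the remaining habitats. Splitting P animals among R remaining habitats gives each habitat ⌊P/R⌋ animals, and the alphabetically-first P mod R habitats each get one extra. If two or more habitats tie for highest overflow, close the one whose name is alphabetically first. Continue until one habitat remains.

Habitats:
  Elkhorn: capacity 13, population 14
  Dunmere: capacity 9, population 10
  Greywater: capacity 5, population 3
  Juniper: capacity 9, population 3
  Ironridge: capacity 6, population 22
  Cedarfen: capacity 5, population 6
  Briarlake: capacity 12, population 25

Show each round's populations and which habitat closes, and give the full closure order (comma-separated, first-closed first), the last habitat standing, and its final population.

Closure order: Ironridge, Briarlake, Cedarfen, Dunmere, Elkhorn, Greywater
Last habitat: Juniper with 83 animals

Round 1: Briarlake=25 Cedarfen=6 Dunmere=10 Elkhorn=14 Greywater=3 Ironridge=22 Juniper=3 → close Ironridge (overflow 16)
  22÷6 = 3 each, +1 to first 4
Round 2: Briarlake=29 Cedarfen=10 Dunmere=14 Elkhorn=18 Greywater=6 Juniper=6 → close Briarlake (overflow 17)
  29÷5 = 5 each, +1 to first 4
Round 3: Cedarfen=16 Dunmere=20 Elkhorn=24 Greywater=12 Juniper=11 → close Cedarfen (overflow 11)
  16÷4 = 4 each, +1 to first 0
Round 4: Dunmere=24 Elkhorn=28 Greywater=16 Juniper=15 → close Dunmere (overflow 15)
  24÷3 = 8 each, +1 to first 0
Round 5: Elkhorn=36 Greywater=24 Juniper=23 → close Elkhorn (overflow 23)
  36÷2 = 18 each, +1 to first 0
Round 6: Greywater=42 Juniper=41 → close Greywater (overflow 37)
  42÷1 = 42 each, +1 to first 0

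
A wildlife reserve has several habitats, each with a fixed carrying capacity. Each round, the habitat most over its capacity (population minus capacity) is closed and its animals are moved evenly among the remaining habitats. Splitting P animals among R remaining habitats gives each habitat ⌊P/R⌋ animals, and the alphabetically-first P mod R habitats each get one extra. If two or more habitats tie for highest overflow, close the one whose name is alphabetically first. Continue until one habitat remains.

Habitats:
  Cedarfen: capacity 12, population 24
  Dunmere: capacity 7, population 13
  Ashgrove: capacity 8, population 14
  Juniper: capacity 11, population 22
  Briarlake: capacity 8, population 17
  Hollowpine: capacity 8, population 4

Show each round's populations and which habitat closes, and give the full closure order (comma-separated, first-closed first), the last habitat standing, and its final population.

Round 1: Ashgrove=14 Briarlake=17 Cedarfen=24 Dunmere=13 Hollowpine=4 Juniper=22 → close Cedarfen (overflow 12)
  24÷5 = 4 each, +1 to first 4
Round 2: Ashgrove=19 Briarlake=22 Dunmere=18 Hollowpine=9 Juniper=26 → close Juniper (overflow 15)
  26÷4 = 6 each, +1 to first 2
Round 3: Ashgrove=26 Briarlake=29 Dunmere=24 Hollowpine=15 → close Briarlake (overflow 21)
  29÷3 = 9 each, +1 to first 2
Round 4: Ashgrove=36 Dunmere=34 Hollowpine=24 → close Ashgrove (overflow 28)
  36÷2 = 18 each, +1 to first 0
Round 5: Dunmere=52 Hollowpine=42 → close Dunmere (overflow 45)
  52÷1 = 52 each, +1 to first 0

Closure order: Cedarfen, Juniper, Briarlake, Ashgrove, Dunmere
Last habitat: Hollowpine with 94 animals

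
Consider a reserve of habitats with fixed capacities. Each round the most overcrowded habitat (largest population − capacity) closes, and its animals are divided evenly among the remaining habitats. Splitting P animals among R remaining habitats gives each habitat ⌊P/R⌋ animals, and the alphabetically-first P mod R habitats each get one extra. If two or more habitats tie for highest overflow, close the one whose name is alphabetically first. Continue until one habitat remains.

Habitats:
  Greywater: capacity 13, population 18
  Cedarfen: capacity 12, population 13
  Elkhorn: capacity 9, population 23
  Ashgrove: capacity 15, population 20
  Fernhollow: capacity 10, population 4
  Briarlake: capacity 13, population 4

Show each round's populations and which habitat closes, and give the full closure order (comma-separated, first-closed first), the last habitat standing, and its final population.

Round 1: Ashgrove=20 Briarlake=4 Cedarfen=13 Elkhorn=23 Fernhollow=4 Greywater=18 → close Elkhorn (overflow 14)
  23÷5 = 4 each, +1 to first 3
Round 2: Ashgrove=25 Briarlake=9 Cedarfen=18 Fernhollow=8 Greywater=22 → close Ashgrove (overflow 10)
  25÷4 = 6 each, +1 to first 1
Round 3: Briarlake=16 Cedarfen=24 Fernhollow=14 Greywater=28 → close Greywater (overflow 15)
  28÷3 = 9 each, +1 to first 1
Round 4: Briarlake=26 Cedarfen=33 Fernhollow=23 → close Cedarfen (overflow 21)
  33÷2 = 16 each, +1 to first 1
Round 5: Briarlake=43 Fernhollow=39 → close Briarlake (overflow 30)
  43÷1 = 43 each, +1 to first 0

Closure order: Elkhorn, Ashgrove, Greywater, Cedarfen, Briarlake
Last habitat: Fernhollow with 82 animals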